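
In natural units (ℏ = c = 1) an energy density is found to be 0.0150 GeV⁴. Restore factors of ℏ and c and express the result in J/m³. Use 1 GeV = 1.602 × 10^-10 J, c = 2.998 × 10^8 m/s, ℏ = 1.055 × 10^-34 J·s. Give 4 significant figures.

3.122 × 10^35 J/m³

[E]/[L]³ = [E]⁴/(ℏc)³; restore (ℏc)⁻³.
1 GeV⁴ → 1/(ℏc)³ × (1 GeV in J)⁴ = 2.082 × 10^37 J/m³.
Result: 0.0150 × 2.082 × 10^37 = 3.122 × 10^35 J/m³.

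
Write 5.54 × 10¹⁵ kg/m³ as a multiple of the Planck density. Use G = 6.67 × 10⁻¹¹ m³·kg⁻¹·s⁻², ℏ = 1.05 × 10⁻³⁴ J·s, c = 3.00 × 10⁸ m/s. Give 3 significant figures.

1.06 × 10⁻⁸¹

Planck density: ρ_P = c⁵/(ℏG²) = 5.20 × 10⁹⁶ kg/m³.
5.54 × 10¹⁵ / 5.20 × 10⁹⁶ = 1.06 × 10⁻⁸¹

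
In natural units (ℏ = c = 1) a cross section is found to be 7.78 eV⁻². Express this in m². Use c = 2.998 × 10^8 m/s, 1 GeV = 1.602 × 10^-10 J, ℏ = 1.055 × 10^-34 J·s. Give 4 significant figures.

3.033 × 10^-13 m²

Area is [L]² = [E]⁻²·(ℏc)²; restore (ℏc)².
1 GeV⁻² → (ℏc)² × (1 GeV in J)⁻² = 3.898 × 10^-32 m².
Convert the energy scale: 7.78 eV⁻² = 7.78 × 10^18 GeV⁻².
Result: 7.78 × 10^18 × 3.898 × 10^-32 = 3.033 × 10^-13 m².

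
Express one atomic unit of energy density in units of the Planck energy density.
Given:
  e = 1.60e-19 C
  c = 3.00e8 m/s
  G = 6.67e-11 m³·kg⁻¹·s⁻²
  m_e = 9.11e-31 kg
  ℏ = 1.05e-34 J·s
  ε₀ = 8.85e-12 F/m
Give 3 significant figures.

atomic unit of energy density: u_au = E_h/a₀³ = m_e⁴e¹⁰/((4πε₀)⁵ℏ⁸) = 3.01e13 J/m³
Planck energy density: u_P = c⁷/(ℏG²) = 4.68e113 J/m³
ratio = 3.01e13 / 4.68e113 = 6.44e-101

6.44e-101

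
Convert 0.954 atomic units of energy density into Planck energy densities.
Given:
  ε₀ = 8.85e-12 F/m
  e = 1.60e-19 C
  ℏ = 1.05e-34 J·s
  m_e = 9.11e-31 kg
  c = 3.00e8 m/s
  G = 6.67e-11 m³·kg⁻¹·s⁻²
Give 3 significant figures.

atomic unit of energy density: u_au = E_h/a₀³ = m_e⁴e¹⁰/((4πε₀)⁵ℏ⁸) = 3.01e13 J/m³
Planck energy density: u_P = c⁷/(ℏG²) = 4.68e113 J/m³
0.954 × 3.01e13 / 4.68e113 = 6.14e-101

6.14e-101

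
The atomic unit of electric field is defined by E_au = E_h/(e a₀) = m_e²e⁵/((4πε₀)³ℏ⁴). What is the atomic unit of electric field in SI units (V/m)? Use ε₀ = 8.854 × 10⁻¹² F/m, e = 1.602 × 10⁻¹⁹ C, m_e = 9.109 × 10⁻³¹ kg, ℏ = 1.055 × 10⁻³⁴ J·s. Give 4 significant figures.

E_au = E_h/(e a₀) = m_e²e⁵/((4πε₀)³ℏ⁴)
E_h = 4.354 × 10⁻¹⁸ J
a₀ = 5.297 × 10⁻¹¹ m
E_h/(e·a₀) = 5.131 × 10¹¹ V/m

5.131 × 10¹¹ V/m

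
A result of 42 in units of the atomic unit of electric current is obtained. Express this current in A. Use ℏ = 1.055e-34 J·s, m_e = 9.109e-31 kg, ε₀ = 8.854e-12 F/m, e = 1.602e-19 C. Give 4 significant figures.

One atomic unit of electric current: I_au = e E_h/ℏ = m_e e⁵/((4πε₀)²ℏ³) = 6.612e-3 A.
42 × 6.612e-3 A = 0.2777 A

0.2777 A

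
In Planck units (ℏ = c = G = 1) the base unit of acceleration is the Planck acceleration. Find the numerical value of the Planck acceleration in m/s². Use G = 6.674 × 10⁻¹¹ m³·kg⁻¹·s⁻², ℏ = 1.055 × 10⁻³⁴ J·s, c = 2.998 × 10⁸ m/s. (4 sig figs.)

5.560 × 10⁵¹ m/s²

a_P = √(c⁷/(ℏG))
  = √(3.092 × 10¹⁰³)
  = 5.560 × 10⁵¹ m/s²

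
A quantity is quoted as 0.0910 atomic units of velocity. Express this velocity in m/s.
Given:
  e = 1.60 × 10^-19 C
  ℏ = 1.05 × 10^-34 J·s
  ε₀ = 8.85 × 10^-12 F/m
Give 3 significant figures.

One atomic unit of velocity: v_au = e²/(4πε₀ℏ) = 2.19 × 10^6 m/s.
0.0910 × 2.19 × 10^6 m/s = 1.99 × 10^5 m/s

1.99 × 10^5 m/s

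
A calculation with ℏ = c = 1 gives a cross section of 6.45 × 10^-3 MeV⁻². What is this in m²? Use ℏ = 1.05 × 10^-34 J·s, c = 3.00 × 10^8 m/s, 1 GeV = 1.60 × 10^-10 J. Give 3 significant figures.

2.50 × 10^-28 m²

Area is [L]² = [E]⁻²·(ℏc)²; restore (ℏc)².
1 GeV⁻² → (ℏc)² × (1 GeV in J)⁻² = 3.88 × 10^-32 m².
Convert the energy scale: 6.45 × 10^-3 MeV⁻² = 6.45 × 10^3 GeV⁻².
Result: 6.45 × 10^3 × 3.88 × 10^-32 = 2.50 × 10^-28 m².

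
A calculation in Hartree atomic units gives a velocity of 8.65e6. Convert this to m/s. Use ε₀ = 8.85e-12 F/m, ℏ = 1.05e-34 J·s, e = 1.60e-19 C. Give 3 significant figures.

One atomic unit of velocity: v_au = e²/(4πε₀ℏ) = 2.19e6 m/s.
8.65e6 × 2.19e6 m/s = 1.90e13 m/s

1.90e13 m/s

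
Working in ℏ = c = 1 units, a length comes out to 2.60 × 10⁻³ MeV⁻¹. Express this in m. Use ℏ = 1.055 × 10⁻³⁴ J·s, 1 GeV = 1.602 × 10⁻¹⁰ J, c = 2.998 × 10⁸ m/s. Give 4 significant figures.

A length is [E]⁻¹ in ℏ=c=1; restore one factor of ℏc.
1 GeV⁻¹ → ℏc × (1 GeV in J)⁻¹ = 1.974 × 10⁻¹⁶ m.
Convert the energy scale: 2.60 × 10⁻³ MeV⁻¹ = 2.60 GeV⁻¹.
Result: 2.60 × 1.974 × 10⁻¹⁶ = 5.133 × 10⁻¹⁶ m.

5.133 × 10⁻¹⁶ m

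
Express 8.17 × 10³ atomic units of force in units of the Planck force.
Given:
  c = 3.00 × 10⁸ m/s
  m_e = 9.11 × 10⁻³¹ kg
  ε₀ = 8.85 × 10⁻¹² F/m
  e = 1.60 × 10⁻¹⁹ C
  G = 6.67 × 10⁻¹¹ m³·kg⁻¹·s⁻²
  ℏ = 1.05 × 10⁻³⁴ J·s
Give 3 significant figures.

atomic unit of force: F_au = E_h/a₀ = m_e²e⁶/((4πε₀)³ℏ⁴) = 8.33 × 10⁻⁸ N
Planck force: F_P = c⁴/G = 1.21 × 10⁴⁴ N
8.17 × 10³ × 8.33 × 10⁻⁸ / 1.21 × 10⁴⁴ = 5.60 × 10⁻⁴⁸

5.60 × 10⁻⁴⁸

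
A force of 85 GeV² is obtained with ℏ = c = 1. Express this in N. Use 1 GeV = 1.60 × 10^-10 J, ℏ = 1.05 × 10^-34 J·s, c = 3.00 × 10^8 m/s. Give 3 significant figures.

Force is [E]/[L] = [E]²/(ℏc); restore (ℏc)⁻¹.
1 GeV² → 1/(ℏc) × (1 GeV in J)² = 8.13 × 10^5 N.
Result: 85 × 8.13 × 10^5 = 6.91 × 10^7 N.

6.91 × 10^7 N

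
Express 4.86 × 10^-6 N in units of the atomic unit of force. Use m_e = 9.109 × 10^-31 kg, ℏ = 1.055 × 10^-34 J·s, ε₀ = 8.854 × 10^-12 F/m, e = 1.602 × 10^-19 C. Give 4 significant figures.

atomic unit of force: F_au = E_h/a₀ = m_e²e⁶/((4πε₀)³ℏ⁴) = 8.220 × 10^-8 N.
4.86 × 10^-6 / 8.220 × 10^-8 = 59.13

59.13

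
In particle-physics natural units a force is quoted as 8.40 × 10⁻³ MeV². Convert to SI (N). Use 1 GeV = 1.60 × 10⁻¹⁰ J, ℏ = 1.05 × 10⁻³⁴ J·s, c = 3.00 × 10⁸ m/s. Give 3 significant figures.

6.83 × 10⁻³ N

Force is [E]/[L] = [E]²/(ℏc); restore (ℏc)⁻¹.
1 GeV² → 1/(ℏc) × (1 GeV in J)² = 8.13 × 10⁵ N.
Convert the energy scale: 8.40 × 10⁻³ MeV² = 8.40 × 10⁻⁹ GeV².
Result: 8.40 × 10⁻⁹ × 8.13 × 10⁵ = 6.83 × 10⁻³ N.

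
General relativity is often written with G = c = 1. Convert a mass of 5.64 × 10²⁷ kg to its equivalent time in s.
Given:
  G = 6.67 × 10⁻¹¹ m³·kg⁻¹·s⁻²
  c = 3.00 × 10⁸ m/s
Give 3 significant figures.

1.39 × 10⁻⁸ s

Mass → time via G/c³.
5.64 × 10²⁷ kg × (G/c³) = 1.39 × 10⁻⁸ s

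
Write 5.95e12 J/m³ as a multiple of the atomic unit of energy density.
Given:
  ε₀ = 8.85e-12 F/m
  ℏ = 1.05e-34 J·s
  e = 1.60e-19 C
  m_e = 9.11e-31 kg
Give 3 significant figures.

atomic unit of energy density: u_au = E_h/a₀³ = m_e⁴e¹⁰/((4πε₀)⁵ℏ⁸) = 3.01e13 J/m³.
5.95e12 / 3.01e13 = 0.197

0.197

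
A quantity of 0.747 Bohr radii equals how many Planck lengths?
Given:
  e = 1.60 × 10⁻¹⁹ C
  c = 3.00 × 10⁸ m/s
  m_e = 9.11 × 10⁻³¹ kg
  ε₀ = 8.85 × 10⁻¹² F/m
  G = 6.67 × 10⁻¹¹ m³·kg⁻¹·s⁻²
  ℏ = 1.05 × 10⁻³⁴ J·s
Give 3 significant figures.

Bohr radius: a₀ = 4πε₀ℏ²/(m_e e²) = 5.26 × 10⁻¹¹ m
Planck length: ℓ_P = √(ℏG/c³) = 1.61 × 10⁻³⁵ m
0.747 × 5.26 × 10⁻¹¹ / 1.61 × 10⁻³⁵ = 2.44 × 10²⁴

2.44 × 10²⁴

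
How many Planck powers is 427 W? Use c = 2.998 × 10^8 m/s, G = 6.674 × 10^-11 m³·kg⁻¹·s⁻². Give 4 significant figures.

Planck power: P_P = c⁵/G = 3.629 × 10^52 W.
427 / 3.629 × 10^52 = 1.177 × 10^-50

1.177 × 10^-50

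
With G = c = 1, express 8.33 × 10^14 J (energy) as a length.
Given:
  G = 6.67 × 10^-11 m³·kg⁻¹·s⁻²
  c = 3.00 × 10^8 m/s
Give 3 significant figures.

6.86 × 10^-30 m

Energy → length via G/c⁴.
8.33 × 10^14 J × (G/c⁴) = 6.86 × 10^-30 m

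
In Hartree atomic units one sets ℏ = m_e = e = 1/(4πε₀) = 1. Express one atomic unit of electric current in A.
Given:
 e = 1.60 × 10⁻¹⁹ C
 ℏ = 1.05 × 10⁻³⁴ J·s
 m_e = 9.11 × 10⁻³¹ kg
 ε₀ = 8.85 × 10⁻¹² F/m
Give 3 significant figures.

I_au = e E_h/ℏ = m_e e⁵/((4πε₀)²ℏ³)
E_h = 4.38 × 10⁻¹⁸ J
e·E_h/ℏ = 6.67 × 10⁻³ A

6.67 × 10⁻³ A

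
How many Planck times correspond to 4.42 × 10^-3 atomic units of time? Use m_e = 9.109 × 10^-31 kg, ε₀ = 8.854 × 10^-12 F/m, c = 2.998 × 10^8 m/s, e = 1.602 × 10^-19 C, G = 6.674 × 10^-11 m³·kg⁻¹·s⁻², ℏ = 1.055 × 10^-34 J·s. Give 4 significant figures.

atomic unit of time: τ_au = (4πε₀)²ℏ³/(m_e e⁴) = 2.423 × 10^-17 s
Planck time: t_P = √(ℏG/c⁵) = 5.392 × 10^-44 s
4.42 × 10^-3 × 2.423 × 10^-17 / 5.392 × 10^-44 = 1.986 × 10^24

1.986 × 10^24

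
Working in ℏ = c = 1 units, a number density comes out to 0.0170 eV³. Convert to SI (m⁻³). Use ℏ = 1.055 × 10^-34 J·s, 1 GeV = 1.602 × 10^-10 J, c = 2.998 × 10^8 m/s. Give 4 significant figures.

Number density is [L]⁻³ = [E]³/(ℏc)³.
1 GeV³ → 1/(ℏc)³ × (1 GeV in J)³ = 1.299 × 10^47 m⁻³.
Convert the energy scale: 0.0170 eV³ = 1.70 × 10^-29 GeV³.
Result: 1.70 × 10^-29 × 1.299 × 10^47 = 2.209 × 10^18 m⁻³.

2.209 × 10^18 m⁻³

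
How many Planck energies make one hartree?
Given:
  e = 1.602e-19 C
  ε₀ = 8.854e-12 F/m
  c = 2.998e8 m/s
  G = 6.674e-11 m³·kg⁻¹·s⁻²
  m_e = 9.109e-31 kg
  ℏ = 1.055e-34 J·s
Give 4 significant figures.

2.225e-27

hartree: E_h = m_e e⁴/(4πε₀ℏ)² = 4.354e-18 J
Planck energy: E_P = √(ℏc⁵/G) = 1.957e9 J
ratio = 4.354e-18 / 1.957e9 = 2.225e-27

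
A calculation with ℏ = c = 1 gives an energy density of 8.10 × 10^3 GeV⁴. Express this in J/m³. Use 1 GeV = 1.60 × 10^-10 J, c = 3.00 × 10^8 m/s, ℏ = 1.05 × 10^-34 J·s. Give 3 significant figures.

1.70 × 10^41 J/m³

[E]/[L]³ = [E]⁴/(ℏc)³; restore (ℏc)⁻³.
1 GeV⁴ → 1/(ℏc)³ × (1 GeV in J)⁴ = 2.10 × 10^37 J/m³.
Result: 8.10 × 10^3 × 2.10 × 10^37 = 1.70 × 10^41 J/m³.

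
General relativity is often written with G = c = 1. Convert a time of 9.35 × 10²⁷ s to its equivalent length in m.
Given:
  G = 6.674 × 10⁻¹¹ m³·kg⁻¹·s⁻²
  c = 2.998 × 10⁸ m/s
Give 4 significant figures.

Time → length via c.
9.35 × 10²⁷ s × (c) = 2.803 × 10³⁶ m

2.803 × 10³⁶ m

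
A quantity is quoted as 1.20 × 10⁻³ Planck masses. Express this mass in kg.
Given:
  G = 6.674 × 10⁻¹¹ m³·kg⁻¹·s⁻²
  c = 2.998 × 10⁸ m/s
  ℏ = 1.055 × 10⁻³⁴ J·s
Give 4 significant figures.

2.612 × 10⁻¹¹ kg

One Planck mass: m_P = √(ℏc/G) = 2.177 × 10⁻⁸ kg.
1.20 × 10⁻³ × 2.177 × 10⁻⁸ kg = 2.612 × 10⁻¹¹ kg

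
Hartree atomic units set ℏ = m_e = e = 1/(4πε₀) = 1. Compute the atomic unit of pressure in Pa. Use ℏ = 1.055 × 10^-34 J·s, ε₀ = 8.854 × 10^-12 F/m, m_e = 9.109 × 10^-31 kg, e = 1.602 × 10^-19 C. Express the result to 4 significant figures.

2.929 × 10^13 Pa

From ℏ = m_e = e = 1/(4πε₀) = 1 the pressure scale is P_au = E_h/a₀³ = m_e⁴e¹⁰/((4πε₀)⁵ℏ⁸).
E_h = 4.354 × 10^-18 J
a₀ = 5.297 × 10^-11 m
E_h/a₀³ = 2.929 × 10^13 Pa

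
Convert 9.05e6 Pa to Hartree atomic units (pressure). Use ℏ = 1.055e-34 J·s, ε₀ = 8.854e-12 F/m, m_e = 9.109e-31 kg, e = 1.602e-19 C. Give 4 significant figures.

atomic unit of pressure: P_au = E_h/a₀³ = m_e⁴e¹⁰/((4πε₀)⁵ℏ⁸) = 2.929e13 Pa.
9.05e6 / 2.929e13 = 3.090e-7

3.090e-7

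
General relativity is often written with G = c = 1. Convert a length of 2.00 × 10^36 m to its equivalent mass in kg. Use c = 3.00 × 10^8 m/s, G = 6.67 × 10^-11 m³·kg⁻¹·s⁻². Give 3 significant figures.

Length → mass via c²/G.
2.00 × 10^36 m × (c²/G) = 2.70 × 10^63 kg

2.70 × 10^63 kg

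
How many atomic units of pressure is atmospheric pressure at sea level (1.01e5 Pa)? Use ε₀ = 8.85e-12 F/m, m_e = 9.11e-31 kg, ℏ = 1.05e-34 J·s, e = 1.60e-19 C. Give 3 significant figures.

atomic unit of pressure: P_au = E_h/a₀³ = m_e⁴e¹⁰/((4πε₀)⁵ℏ⁸) = 3.01e13 Pa.
1.01e5 / 3.01e13 = 3.35e-9

3.35e-9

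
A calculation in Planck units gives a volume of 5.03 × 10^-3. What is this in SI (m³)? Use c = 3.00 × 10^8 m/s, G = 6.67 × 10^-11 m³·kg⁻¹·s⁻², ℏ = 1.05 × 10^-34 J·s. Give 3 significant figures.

One Planck volume: V_P = (ℏG/c³)^(3/2) = 4.18 × 10^-105 m³.
5.03 × 10^-3 × 4.18 × 10^-105 m³ = 2.10 × 10^-107 m³

2.10 × 10^-107 m³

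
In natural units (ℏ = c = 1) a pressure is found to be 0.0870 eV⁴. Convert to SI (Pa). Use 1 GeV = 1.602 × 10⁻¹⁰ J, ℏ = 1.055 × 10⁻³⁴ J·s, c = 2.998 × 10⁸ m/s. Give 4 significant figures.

1.811 Pa

Pressure is [E]/[L]³ = [E]⁴/(ℏc)³.
1 GeV⁴ → 1/(ℏc)³ × (1 GeV in J)⁴ = 2.082 × 10³⁷ Pa.
Convert the energy scale: 0.0870 eV⁴ = 8.70 × 10⁻³⁸ GeV⁴.
Result: 8.70 × 10⁻³⁸ × 2.082 × 10³⁷ = 1.811 Pa.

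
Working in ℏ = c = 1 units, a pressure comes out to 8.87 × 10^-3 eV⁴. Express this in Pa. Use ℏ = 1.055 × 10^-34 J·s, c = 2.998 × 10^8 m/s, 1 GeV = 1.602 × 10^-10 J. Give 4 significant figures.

Pressure is [E]/[L]³ = [E]⁴/(ℏc)³.
1 GeV⁴ → 1/(ℏc)³ × (1 GeV in J)⁴ = 2.082 × 10^37 Pa.
Convert the energy scale: 8.87 × 10^-3 eV⁴ = 8.87 × 10^-39 GeV⁴.
Result: 8.87 × 10^-39 × 2.082 × 10^37 = 0.1846 Pa.

0.1846 Pa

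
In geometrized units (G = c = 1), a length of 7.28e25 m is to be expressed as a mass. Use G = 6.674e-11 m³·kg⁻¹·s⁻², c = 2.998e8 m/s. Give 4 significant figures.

Length → mass via c²/G.
7.28e25 m × (c²/G) = 9.804e52 kg

9.804e52 kg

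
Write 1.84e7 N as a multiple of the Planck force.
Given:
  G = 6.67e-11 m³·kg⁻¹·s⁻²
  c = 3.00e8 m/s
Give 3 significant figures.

Planck force: F_P = c⁴/G = 1.21e44 N.
1.84e7 / 1.21e44 = 1.52e-37

1.52e-37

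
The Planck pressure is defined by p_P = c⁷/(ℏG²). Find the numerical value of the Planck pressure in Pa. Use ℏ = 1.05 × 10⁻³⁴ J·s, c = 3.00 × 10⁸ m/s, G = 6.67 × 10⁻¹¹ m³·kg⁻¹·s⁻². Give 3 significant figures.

p_P = c⁷/(ℏG²)
  = 2.19 × 10⁵⁹ / 4.67 × 10⁻⁵⁵
  = 4.68 × 10¹¹³ Pa

4.68 × 10¹¹³ Pa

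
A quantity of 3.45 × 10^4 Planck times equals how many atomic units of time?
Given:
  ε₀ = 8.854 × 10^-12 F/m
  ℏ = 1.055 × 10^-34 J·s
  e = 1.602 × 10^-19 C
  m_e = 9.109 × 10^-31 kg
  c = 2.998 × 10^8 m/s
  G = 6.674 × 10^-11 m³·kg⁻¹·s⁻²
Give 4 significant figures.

Planck time: t_P = √(ℏG/c⁵) = 5.392 × 10^-44 s
atomic unit of time: τ_au = (4πε₀)²ℏ³/(m_e e⁴) = 2.423 × 10^-17 s
3.45 × 10^4 × 5.392 × 10^-44 / 2.423 × 10^-17 = 7.678 × 10^-23

7.678 × 10^-23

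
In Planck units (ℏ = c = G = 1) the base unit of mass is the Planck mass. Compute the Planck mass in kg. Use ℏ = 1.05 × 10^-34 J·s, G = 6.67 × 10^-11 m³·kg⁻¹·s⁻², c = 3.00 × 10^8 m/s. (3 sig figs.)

m_P = √(ℏc/G)
  = √(4.72 × 10^-16)
  = 2.17 × 10^-8 kg

2.17 × 10^-8 kg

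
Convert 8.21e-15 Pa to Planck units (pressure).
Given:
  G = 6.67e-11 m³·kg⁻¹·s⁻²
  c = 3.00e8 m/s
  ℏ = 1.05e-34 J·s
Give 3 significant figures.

1.75e-128

Planck pressure: p_P = c⁷/(ℏG²) = 4.68e113 Pa.
8.21e-15 / 4.68e113 = 1.75e-128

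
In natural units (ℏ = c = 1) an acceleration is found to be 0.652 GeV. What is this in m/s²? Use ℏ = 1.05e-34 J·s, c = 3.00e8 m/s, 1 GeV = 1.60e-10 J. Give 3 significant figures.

Acceleration is [L]/[T]² = c·[E]/ℏ.
1 GeV → c/ℏ × (1 GeV in J) = 4.57e32 m/s².
Result: 0.652 × 4.57e32 = 2.98e32 m/s².

2.98e32 m/s²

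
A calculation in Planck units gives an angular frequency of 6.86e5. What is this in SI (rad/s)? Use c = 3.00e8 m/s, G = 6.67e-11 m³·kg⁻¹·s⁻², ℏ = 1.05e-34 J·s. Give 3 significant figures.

1.28e49 rad/s

One Planck angular frequency: ω_P = √(c⁵/(ℏG)) = 1.86e43 rad/s.
6.86e5 × 1.86e43 rad/s = 1.28e49 rad/s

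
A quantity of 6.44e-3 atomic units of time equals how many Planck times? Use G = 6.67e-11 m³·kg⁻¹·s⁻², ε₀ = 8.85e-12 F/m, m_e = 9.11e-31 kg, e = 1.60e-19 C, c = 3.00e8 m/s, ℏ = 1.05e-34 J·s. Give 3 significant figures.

2.88e24

atomic unit of time: τ_au = (4πε₀)²ℏ³/(m_e e⁴) = 2.40e-17 s
Planck time: t_P = √(ℏG/c⁵) = 5.37e-44 s
6.44e-3 × 2.40e-17 / 5.37e-44 = 2.88e24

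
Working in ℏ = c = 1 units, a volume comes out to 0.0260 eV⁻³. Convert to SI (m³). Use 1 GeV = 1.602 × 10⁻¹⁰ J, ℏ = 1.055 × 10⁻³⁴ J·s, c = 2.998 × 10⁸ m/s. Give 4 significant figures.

Volume is [L]³ = [E]⁻³·(ℏc)³.
1 GeV⁻³ → (ℏc)³ × (1 GeV in J)⁻³ = 7.696 × 10⁻⁴⁸ m³.
Convert the energy scale: 0.0260 eV⁻³ = 2.60 × 10²⁵ GeV⁻³.
Result: 2.60 × 10²⁵ × 7.696 × 10⁻⁴⁸ = 2.001 × 10⁻²² m³.

2.001 × 10⁻²² m³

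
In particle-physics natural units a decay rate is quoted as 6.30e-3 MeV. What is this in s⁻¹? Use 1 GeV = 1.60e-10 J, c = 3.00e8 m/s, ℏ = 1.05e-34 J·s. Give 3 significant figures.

9.60e18 s⁻¹

A rate is [E]/ℏ; divide by ℏ.
1 GeV → 1/ℏ × (1 GeV in J) = 1.52e24 s⁻¹.
Convert the energy scale: 6.30e-3 MeV = 6.30e-6 GeV.
Result: 6.30e-6 × 1.52e24 = 9.60e18 s⁻¹.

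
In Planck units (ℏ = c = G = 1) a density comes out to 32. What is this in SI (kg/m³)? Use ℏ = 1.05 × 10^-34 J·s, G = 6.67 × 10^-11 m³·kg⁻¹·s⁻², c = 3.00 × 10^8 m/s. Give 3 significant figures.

1.66 × 10^98 kg/m³

One Planck density: ρ_P = c⁵/(ℏG²) = 5.20 × 10^96 kg/m³.
32 × 5.20 × 10^96 kg/m³ = 1.66 × 10^98 kg/m³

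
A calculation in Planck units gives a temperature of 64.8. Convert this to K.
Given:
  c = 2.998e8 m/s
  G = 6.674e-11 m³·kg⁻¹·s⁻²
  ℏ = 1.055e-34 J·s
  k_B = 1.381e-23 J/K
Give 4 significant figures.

9.181e33 K

One Planck temperature: T_P = √(ℏc⁵/G) / k_B = 1.417e32 K.
64.8 × 1.417e32 K = 9.181e33 K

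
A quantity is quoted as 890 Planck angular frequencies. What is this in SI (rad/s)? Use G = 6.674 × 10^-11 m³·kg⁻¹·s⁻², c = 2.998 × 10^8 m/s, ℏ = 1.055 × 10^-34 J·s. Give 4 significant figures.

1.651 × 10^46 rad/s

One Planck angular frequency: ω_P = √(c⁵/(ℏG)) = 1.855 × 10^43 rad/s.
890 × 1.855 × 10^43 rad/s = 1.651 × 10^46 rad/s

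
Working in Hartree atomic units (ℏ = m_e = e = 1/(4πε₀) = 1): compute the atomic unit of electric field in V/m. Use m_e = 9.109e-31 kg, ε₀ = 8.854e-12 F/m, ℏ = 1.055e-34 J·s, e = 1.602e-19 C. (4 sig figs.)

5.131e11 V/m

The unique combination of the constants set to 1 with dimensions of electric field is E_au = E_h/(e a₀) = m_e²e⁵/((4πε₀)³ℏ⁴).
E_h = 4.354e-18 J
a₀ = 5.297e-11 m
E_h/(e·a₀) = 5.131e11 V/m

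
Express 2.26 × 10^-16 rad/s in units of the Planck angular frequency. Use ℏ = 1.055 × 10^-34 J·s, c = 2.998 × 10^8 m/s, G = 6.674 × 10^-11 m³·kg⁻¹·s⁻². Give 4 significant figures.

1.219 × 10^-59

Planck angular frequency: ω_P = √(c⁵/(ℏG)) = 1.855 × 10^43 rad/s.
2.26 × 10^-16 / 1.855 × 10^43 = 1.219 × 10^-59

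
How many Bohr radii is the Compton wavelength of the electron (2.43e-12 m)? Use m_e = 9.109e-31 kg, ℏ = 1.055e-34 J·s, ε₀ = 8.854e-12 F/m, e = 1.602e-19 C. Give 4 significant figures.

Bohr radius: a₀ = 4πε₀ℏ²/(m_e e²) = 5.297e-11 m.
2.43e-12 / 5.297e-11 = 0.04587

0.04587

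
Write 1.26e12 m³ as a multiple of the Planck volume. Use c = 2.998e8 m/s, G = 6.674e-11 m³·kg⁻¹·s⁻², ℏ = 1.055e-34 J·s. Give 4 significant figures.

Planck volume: V_P = (ℏG/c³)^(3/2) = 4.224e-105 m³.
1.26e12 / 4.224e-105 = 2.983e116

2.983e116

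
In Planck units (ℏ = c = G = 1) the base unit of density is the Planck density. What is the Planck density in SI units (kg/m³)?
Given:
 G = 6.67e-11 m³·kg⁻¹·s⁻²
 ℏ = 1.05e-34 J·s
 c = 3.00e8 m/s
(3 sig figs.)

ρ_P = c⁵/(ℏG²)
  = 2.43e42 / 4.67e-55
  = 5.20e96 kg/m³

5.20e96 kg/m³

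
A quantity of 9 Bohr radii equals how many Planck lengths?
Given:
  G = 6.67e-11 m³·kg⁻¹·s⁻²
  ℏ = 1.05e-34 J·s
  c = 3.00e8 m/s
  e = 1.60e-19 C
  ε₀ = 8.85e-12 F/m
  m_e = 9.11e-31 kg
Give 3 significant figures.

Bohr radius: a₀ = 4πε₀ℏ²/(m_e e²) = 5.26e-11 m
Planck length: ℓ_P = √(ℏG/c³) = 1.61e-35 m
9 × 5.26e-11 / 1.61e-35 = 2.94e25

2.94e25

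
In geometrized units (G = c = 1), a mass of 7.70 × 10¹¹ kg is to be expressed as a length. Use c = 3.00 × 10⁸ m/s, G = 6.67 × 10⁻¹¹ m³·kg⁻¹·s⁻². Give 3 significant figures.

5.71 × 10⁻¹⁶ m

In G = c = 1 units mass has dimensions of length; the conversion factor is G/c².
7.70 × 10¹¹ kg × (G/c²) = 5.71 × 10⁻¹⁶ m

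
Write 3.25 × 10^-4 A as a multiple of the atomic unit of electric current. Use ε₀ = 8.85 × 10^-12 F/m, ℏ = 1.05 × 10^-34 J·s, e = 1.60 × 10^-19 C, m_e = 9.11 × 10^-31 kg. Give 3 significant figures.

atomic unit of electric current: I_au = e E_h/ℏ = m_e e⁵/((4πε₀)²ℏ³) = 6.67 × 10^-3 A.
3.25 × 10^-4 / 6.67 × 10^-3 = 0.0487

0.0487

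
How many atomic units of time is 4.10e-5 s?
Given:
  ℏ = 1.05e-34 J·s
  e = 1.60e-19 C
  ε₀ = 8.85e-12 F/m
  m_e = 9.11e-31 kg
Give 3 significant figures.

atomic unit of time: τ_au = (4πε₀)²ℏ³/(m_e e⁴) = 2.40e-17 s.
4.10e-5 / 2.40e-17 = 1.71e12

1.71e12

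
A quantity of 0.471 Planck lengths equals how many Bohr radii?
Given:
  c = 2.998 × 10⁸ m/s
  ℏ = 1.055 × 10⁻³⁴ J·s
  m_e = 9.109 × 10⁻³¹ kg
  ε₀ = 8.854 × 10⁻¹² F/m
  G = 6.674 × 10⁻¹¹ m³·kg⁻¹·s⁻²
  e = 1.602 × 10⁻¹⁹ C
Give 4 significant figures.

1.437 × 10⁻²⁵

Planck length: ℓ_P = √(ℏG/c³) = 1.616 × 10⁻³⁵ m
Bohr radius: a₀ = 4πε₀ℏ²/(m_e e²) = 5.297 × 10⁻¹¹ m
0.471 × 1.616 × 10⁻³⁵ / 5.297 × 10⁻¹¹ = 1.437 × 10⁻²⁵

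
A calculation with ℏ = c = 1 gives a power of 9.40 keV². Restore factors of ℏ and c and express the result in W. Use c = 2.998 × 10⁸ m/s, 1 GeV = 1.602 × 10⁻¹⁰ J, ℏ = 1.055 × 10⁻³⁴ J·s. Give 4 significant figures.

Power is [E]/[T] = [E]²/ℏ.
1 GeV² → 1/ℏ × (1 GeV in J)² = 2.433 × 10¹⁴ W.
Convert the energy scale: 9.40 keV² = 9.40 × 10⁻¹² GeV².
Result: 9.40 × 10⁻¹² × 2.433 × 10¹⁴ = 2.287 × 10³ W.

2.287 × 10³ W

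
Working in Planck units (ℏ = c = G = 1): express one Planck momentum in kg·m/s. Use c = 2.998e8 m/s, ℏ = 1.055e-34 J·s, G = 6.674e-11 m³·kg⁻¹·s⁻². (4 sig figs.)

Dimensional analysis gives p_P = √(ℏc³/G).
  = √(42.60)
  = 6.527 kg·m/s

6.527 kg·m/s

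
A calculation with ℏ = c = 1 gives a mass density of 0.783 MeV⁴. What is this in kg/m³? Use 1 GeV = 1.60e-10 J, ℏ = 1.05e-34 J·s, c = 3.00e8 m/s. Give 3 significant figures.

1.82e8 kg/m³

Mass density is [E]/(c²[L]³) = [E]⁴/(ℏ³c⁵).
1 GeV⁴ → 1/(ℏ³c⁵) × (1 GeV in J)⁴ = 2.33e20 kg/m³.
Convert the energy scale: 0.783 MeV⁴ = 7.83e-13 GeV⁴.
Result: 7.83e-13 × 2.33e20 = 1.82e8 kg/m³.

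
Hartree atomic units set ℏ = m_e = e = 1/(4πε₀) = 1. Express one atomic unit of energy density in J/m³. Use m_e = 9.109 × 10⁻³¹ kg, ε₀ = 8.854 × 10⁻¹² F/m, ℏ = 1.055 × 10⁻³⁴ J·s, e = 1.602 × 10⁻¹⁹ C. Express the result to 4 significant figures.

The unique combination of the constants set to 1 with dimensions of energy density is u_au = E_h/a₀³ = m_e⁴e¹⁰/((4πε₀)⁵ℏ⁸).
E_h = 4.354 × 10⁻¹⁸ J
a₀ = 5.297 × 10⁻¹¹ m
E_h/a₀³ = 2.929 × 10¹³ J/m³

2.929 × 10¹³ J/m³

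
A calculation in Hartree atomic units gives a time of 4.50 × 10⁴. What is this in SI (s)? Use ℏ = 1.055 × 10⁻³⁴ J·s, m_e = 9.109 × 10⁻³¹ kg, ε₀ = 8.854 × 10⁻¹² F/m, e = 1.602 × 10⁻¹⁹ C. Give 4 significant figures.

One atomic unit of time: τ_au = (4πε₀)²ℏ³/(m_e e⁴) = 2.423 × 10⁻¹⁷ s.
4.50 × 10⁴ × 2.423 × 10⁻¹⁷ s = 1.090 × 10⁻¹² s

1.090 × 10⁻¹² s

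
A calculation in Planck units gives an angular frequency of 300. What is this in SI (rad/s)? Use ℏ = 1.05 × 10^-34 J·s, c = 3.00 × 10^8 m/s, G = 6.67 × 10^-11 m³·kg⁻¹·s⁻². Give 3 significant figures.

5.59 × 10^45 rad/s

One Planck angular frequency: ω_P = √(c⁵/(ℏG)) = 1.86 × 10^43 rad/s.
300 × 1.86 × 10^43 rad/s = 5.59 × 10^45 rad/s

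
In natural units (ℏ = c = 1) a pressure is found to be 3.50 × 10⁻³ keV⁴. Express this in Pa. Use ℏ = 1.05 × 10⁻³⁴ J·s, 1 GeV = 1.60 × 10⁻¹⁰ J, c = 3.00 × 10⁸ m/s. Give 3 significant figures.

7.34 × 10¹⁰ Pa

Pressure is [E]/[L]³ = [E]⁴/(ℏc)³.
1 GeV⁴ → 1/(ℏc)³ × (1 GeV in J)⁴ = 2.10 × 10³⁷ Pa.
Convert the energy scale: 3.50 × 10⁻³ keV⁴ = 3.50 × 10⁻²⁷ GeV⁴.
Result: 3.50 × 10⁻²⁷ × 2.10 × 10³⁷ = 7.34 × 10¹⁰ Pa.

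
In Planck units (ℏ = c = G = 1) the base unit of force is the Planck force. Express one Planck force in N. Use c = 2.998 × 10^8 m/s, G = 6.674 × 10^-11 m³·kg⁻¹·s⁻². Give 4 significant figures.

1.210 × 10^44 N

F_P = c⁴/G
  = 8.078 × 10^33 / 6.674 × 10^-11
  = 1.210 × 10^44 N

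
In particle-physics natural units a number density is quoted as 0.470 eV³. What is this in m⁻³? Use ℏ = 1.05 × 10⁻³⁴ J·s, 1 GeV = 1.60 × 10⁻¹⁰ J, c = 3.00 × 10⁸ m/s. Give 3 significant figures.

Number density is [L]⁻³ = [E]³/(ℏc)³.
1 GeV³ → 1/(ℏc)³ × (1 GeV in J)³ = 1.31 × 10⁴⁷ m⁻³.
Convert the energy scale: 0.470 eV³ = 4.70 × 10⁻²⁸ GeV³.
Result: 4.70 × 10⁻²⁸ × 1.31 × 10⁴⁷ = 6.16 × 10¹⁹ m⁻³.

6.16 × 10¹⁹ m⁻³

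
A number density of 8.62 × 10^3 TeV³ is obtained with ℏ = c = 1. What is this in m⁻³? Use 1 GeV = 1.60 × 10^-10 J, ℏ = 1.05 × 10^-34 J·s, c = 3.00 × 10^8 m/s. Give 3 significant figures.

1.13 × 10^60 m⁻³

Number density is [L]⁻³ = [E]³/(ℏc)³.
1 GeV³ → 1/(ℏc)³ × (1 GeV in J)³ = 1.31 × 10^47 m⁻³.
Convert the energy scale: 8.62 × 10^3 TeV³ = 8.62 × 10^12 GeV³.
Result: 8.62 × 10^12 × 1.31 × 10^47 = 1.13 × 10^60 m⁻³.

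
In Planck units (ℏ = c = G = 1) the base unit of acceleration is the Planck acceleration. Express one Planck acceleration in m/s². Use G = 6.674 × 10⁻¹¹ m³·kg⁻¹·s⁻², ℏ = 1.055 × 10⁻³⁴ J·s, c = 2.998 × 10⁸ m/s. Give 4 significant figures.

5.560 × 10⁵¹ m/s²

a_P = √(c⁷/(ℏG))
  = √(3.092 × 10¹⁰³)
  = 5.560 × 10⁵¹ m/s²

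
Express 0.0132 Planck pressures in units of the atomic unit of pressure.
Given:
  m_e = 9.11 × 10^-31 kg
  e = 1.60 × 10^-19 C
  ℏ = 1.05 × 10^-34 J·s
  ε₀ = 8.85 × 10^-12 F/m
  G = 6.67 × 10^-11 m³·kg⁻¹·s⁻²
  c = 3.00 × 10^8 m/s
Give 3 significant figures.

Planck pressure: p_P = c⁷/(ℏG²) = 4.68 × 10^113 Pa
atomic unit of pressure: P_au = E_h/a₀³ = m_e⁴e¹⁰/((4πε₀)⁵ℏ⁸) = 3.01 × 10^13 Pa
0.0132 × 4.68 × 10^113 / 3.01 × 10^13 = 2.05 × 10^98

2.05 × 10^98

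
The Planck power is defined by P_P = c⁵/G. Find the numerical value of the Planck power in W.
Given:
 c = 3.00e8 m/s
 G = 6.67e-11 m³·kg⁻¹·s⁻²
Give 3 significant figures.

3.64e52 W

P_P = c⁵/G
  = 2.43e42 / 6.67e-11
  = 3.64e52 W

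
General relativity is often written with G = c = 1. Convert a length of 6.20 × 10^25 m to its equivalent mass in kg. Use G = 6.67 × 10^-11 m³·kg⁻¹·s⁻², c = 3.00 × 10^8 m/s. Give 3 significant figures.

8.37 × 10^52 kg

Length → mass via c²/G.
6.20 × 10^25 m × (c²/G) = 8.37 × 10^52 kg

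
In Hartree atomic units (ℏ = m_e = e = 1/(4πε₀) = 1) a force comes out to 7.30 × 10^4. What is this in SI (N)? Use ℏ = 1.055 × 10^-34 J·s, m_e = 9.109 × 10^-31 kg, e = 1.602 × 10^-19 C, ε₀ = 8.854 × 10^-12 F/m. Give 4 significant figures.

One atomic unit of force: F_au = E_h/a₀ = m_e²e⁶/((4πε₀)³ℏ⁴) = 8.220 × 10^-8 N.
7.30 × 10^4 × 8.220 × 10^-8 N = 6.000 × 10^-3 N

6.000 × 10^-3 N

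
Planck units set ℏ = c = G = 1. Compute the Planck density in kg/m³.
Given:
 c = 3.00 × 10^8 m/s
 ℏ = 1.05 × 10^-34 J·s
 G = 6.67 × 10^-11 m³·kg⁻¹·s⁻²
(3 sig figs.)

From ℏ = c = G = 1 the density scale is ρ_P = c⁵/(ℏG²).
  = 2.43 × 10^42 / 4.67 × 10^-55
  = 5.20 × 10^96 kg/m³

5.20 × 10^96 kg/m³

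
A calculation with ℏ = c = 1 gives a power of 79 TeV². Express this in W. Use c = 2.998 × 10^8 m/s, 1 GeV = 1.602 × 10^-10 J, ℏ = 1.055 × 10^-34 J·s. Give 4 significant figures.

Power is [E]/[T] = [E]²/ℏ.
1 GeV² → 1/ℏ × (1 GeV in J)² = 2.433 × 10^14 W.
Convert the energy scale: 79 TeV² = 7.90 × 10^7 GeV².
Result: 7.90 × 10^7 × 2.433 × 10^14 = 1.922 × 10^22 W.

1.922 × 10^22 W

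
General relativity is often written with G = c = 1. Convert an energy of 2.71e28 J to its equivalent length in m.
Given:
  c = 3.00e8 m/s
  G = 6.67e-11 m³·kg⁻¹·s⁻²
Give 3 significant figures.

2.23e-16 m

Energy → length via G/c⁴.
2.71e28 J × (G/c⁴) = 2.23e-16 m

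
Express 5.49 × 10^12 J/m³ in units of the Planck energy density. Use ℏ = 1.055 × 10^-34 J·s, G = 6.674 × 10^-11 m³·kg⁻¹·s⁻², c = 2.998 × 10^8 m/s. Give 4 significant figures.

1.185 × 10^-101

Planck energy density: u_P = c⁷/(ℏG²) = 4.632 × 10^113 J/m³.
5.49 × 10^12 / 4.632 × 10^113 = 1.185 × 10^-101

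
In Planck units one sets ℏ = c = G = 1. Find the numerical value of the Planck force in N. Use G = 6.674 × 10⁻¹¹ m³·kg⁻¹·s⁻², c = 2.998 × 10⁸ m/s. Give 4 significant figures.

F_P = c⁴/G
  = 8.078 × 10³³ / 6.674 × 10⁻¹¹
  = 1.210 × 10⁴⁴ N

1.210 × 10⁴⁴ N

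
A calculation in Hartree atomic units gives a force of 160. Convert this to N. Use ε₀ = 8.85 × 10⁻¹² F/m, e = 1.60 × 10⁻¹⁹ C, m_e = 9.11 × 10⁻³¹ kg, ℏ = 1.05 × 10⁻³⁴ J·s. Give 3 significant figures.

1.33 × 10⁻⁵ N

One atomic unit of force: F_au = E_h/a₀ = m_e²e⁶/((4πε₀)³ℏ⁴) = 8.33 × 10⁻⁸ N.
160 × 8.33 × 10⁻⁸ N = 1.33 × 10⁻⁵ N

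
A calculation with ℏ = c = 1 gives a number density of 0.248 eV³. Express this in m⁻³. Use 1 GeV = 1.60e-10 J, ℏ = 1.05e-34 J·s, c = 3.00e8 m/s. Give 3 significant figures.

3.25e19 m⁻³

Number density is [L]⁻³ = [E]³/(ℏc)³.
1 GeV³ → 1/(ℏc)³ × (1 GeV in J)³ = 1.31e47 m⁻³.
Convert the energy scale: 0.248 eV³ = 2.48e-28 GeV³.
Result: 2.48e-28 × 1.31e47 = 3.25e19 m⁻³.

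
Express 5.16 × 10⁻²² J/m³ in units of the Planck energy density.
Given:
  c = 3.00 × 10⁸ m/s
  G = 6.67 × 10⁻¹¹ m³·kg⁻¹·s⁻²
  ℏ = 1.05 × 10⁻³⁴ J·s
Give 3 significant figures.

1.10 × 10⁻¹³⁵

Planck energy density: u_P = c⁷/(ℏG²) = 4.68 × 10¹¹³ J/m³.
5.16 × 10⁻²² / 4.68 × 10¹¹³ = 1.10 × 10⁻¹³⁵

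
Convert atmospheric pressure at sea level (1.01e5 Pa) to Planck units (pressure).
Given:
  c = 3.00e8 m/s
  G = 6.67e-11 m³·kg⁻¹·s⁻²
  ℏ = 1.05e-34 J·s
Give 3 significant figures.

2.16e-109

Planck pressure: p_P = c⁷/(ℏG²) = 4.68e113 Pa.
1.01e5 / 4.68e113 = 2.16e-109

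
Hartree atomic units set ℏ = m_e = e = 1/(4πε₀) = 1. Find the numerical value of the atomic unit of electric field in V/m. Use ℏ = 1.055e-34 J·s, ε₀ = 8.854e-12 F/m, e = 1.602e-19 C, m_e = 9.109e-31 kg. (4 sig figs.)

From ℏ = m_e = e = 1/(4πε₀) = 1 the electric field scale is E_au = E_h/(e a₀) = m_e²e⁵/((4πε₀)³ℏ⁴).
E_h = 4.354e-18 J
a₀ = 5.297e-11 m
E_h/(e·a₀) = 5.131e11 V/m

5.131e11 V/m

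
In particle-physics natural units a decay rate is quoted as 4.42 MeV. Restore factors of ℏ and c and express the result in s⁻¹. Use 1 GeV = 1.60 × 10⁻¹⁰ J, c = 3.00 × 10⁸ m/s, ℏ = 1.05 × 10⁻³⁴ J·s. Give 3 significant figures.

6.74 × 10²¹ s⁻¹

A rate is [E]/ℏ; divide by ℏ.
1 GeV → 1/ℏ × (1 GeV in J) = 1.52 × 10²⁴ s⁻¹.
Convert the energy scale: 4.42 MeV = 4.42 × 10⁻³ GeV.
Result: 4.42 × 10⁻³ × 1.52 × 10²⁴ = 6.74 × 10²¹ s⁻¹.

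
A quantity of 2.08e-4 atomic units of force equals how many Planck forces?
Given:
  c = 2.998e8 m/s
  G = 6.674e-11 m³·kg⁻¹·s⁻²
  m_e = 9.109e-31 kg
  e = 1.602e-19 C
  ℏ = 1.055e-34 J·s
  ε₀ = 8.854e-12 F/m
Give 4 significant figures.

atomic unit of force: F_au = E_h/a₀ = m_e²e⁶/((4πε₀)³ℏ⁴) = 8.220e-8 N
Planck force: F_P = c⁴/G = 1.210e44 N
2.08e-4 × 8.220e-8 / 1.210e44 = 1.412e-55

1.412e-55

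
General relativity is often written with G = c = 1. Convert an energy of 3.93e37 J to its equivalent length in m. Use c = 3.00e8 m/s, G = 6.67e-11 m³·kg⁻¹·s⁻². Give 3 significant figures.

Energy → length via G/c⁴.
3.93e37 J × (G/c⁴) = 3.24e-7 m

3.24e-7 m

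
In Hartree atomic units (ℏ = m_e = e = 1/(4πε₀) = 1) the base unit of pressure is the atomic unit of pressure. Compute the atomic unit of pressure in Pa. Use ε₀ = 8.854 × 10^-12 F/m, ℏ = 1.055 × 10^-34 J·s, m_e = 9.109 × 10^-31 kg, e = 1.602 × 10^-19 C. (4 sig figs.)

2.929 × 10^13 Pa

P_au = E_h/a₀³ = m_e⁴e¹⁰/((4πε₀)⁵ℏ⁸)
E_h = 4.354 × 10^-18 J
a₀ = 5.297 × 10^-11 m
E_h/a₀³ = 2.929 × 10^13 Pa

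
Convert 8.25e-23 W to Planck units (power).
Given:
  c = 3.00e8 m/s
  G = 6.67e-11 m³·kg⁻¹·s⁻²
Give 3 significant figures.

Planck power: P_P = c⁵/G = 3.64e52 W.
8.25e-23 / 3.64e52 = 2.26e-75

2.26e-75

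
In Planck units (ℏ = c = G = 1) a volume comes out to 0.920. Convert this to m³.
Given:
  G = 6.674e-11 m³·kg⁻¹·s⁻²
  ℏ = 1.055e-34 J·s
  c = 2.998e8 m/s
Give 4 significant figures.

One Planck volume: V_P = (ℏG/c³)^(3/2) = 4.224e-105 m³.
0.920 × 4.224e-105 m³ = 3.886e-105 m³

3.886e-105 m³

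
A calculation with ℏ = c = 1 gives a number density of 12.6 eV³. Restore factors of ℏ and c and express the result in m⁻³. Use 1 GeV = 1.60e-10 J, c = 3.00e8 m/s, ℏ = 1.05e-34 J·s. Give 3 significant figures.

1.65e21 m⁻³

Number density is [L]⁻³ = [E]³/(ℏc)³.
1 GeV³ → 1/(ℏc)³ × (1 GeV in J)³ = 1.31e47 m⁻³.
Convert the energy scale: 12.6 eV³ = 1.26e-26 GeV³.
Result: 1.26e-26 × 1.31e47 = 1.65e21 m⁻³.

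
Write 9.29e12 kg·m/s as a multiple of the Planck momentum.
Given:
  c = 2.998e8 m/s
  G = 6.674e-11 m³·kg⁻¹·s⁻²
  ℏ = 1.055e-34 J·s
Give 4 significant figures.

1.423e12

Planck momentum: p_P = √(ℏc³/G) = 6.527 kg·m/s.
9.29e12 / 6.527 = 1.423e12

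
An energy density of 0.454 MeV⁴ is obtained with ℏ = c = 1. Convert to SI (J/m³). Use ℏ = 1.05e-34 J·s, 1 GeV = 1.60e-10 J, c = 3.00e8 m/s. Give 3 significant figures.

9.52e24 J/m³

[E]/[L]³ = [E]⁴/(ℏc)³; restore (ℏc)⁻³.
1 GeV⁴ → 1/(ℏc)³ × (1 GeV in J)⁴ = 2.10e37 J/m³.
Convert the energy scale: 0.454 MeV⁴ = 4.54e-13 GeV⁴.
Result: 4.54e-13 × 2.10e37 = 9.52e24 J/m³.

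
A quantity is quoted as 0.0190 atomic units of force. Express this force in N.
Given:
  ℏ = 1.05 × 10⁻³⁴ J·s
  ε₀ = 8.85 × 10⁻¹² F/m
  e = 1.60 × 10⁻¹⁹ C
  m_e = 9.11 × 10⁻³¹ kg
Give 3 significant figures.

1.58 × 10⁻⁹ N

One atomic unit of force: F_au = E_h/a₀ = m_e²e⁶/((4πε₀)³ℏ⁴) = 8.33 × 10⁻⁸ N.
0.0190 × 8.33 × 10⁻⁸ N = 1.58 × 10⁻⁹ N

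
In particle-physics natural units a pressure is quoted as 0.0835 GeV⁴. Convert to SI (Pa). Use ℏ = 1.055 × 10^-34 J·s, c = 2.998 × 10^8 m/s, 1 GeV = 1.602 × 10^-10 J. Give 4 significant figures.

Pressure is [E]/[L]³ = [E]⁴/(ℏc)³.
1 GeV⁴ → 1/(ℏc)³ × (1 GeV in J)⁴ = 2.082 × 10^37 Pa.
Result: 0.0835 × 2.082 × 10^37 = 1.738 × 10^36 Pa.

1.738 × 10^36 Pa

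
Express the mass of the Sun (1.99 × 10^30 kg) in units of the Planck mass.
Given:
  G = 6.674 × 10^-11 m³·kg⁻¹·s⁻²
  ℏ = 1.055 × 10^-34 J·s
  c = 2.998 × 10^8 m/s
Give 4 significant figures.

9.141 × 10^37

Planck mass: m_P = √(ℏc/G) = 2.177 × 10^-8 kg.
1.99 × 10^30 / 2.177 × 10^-8 = 9.141 × 10^37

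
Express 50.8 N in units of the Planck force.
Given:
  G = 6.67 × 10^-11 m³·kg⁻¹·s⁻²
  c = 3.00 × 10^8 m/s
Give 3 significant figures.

Planck force: F_P = c⁴/G = 1.21 × 10^44 N.
50.8 / 1.21 × 10^44 = 4.18 × 10^-43

4.18 × 10^-43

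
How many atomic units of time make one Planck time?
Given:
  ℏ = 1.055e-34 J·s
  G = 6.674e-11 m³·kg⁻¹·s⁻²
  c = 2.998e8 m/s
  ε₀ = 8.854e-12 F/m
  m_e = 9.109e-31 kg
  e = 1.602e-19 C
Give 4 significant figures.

Planck time: t_P = √(ℏG/c⁵) = 5.392e-44 s
atomic unit of time: τ_au = (4πε₀)²ℏ³/(m_e e⁴) = 2.423e-17 s
ratio = 5.392e-44 / 2.423e-17 = 2.225e-27

2.225e-27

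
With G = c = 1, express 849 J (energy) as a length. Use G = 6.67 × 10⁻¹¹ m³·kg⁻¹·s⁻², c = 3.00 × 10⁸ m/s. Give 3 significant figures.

Energy → length via G/c⁴.
849 J × (G/c⁴) = 6.99 × 10⁻⁴² m

6.99 × 10⁻⁴² m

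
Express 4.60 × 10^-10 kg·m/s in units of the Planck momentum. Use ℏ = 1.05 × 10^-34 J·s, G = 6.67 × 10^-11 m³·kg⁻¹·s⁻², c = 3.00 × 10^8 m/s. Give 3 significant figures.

Planck momentum: p_P = √(ℏc³/G) = 6.52 kg·m/s.
4.60 × 10^-10 / 6.52 = 7.06 × 10^-11

7.06 × 10^-11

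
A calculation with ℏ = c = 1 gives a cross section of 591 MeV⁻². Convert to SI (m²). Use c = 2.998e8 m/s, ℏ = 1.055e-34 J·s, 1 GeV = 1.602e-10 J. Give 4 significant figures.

Area is [L]² = [E]⁻²·(ℏc)²; restore (ℏc)².
1 GeV⁻² → (ℏc)² × (1 GeV in J)⁻² = 3.898e-32 m².
Convert the energy scale: 591 MeV⁻² = 5.91e8 GeV⁻².
Result: 5.91e8 × 3.898e-32 = 2.304e-23 m².

2.304e-23 m²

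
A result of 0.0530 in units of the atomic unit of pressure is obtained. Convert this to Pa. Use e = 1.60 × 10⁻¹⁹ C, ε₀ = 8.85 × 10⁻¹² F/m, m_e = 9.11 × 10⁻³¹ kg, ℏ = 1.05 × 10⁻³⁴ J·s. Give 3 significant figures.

1.60 × 10¹² Pa

One atomic unit of pressure: P_au = E_h/a₀³ = m_e⁴e¹⁰/((4πε₀)⁵ℏ⁸) = 3.01 × 10¹³ Pa.
0.0530 × 3.01 × 10¹³ Pa = 1.60 × 10¹² Pa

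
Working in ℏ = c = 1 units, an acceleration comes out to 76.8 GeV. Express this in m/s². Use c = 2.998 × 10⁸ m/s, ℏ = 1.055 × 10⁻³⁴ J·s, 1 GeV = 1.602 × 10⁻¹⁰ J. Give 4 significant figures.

Acceleration is [L]/[T]² = c·[E]/ℏ.
1 GeV → c/ℏ × (1 GeV in J) = 4.552 × 10³² m/s².
Result: 76.8 × 4.552 × 10³² = 3.496 × 10³⁴ m/s².

3.496 × 10³⁴ m/s²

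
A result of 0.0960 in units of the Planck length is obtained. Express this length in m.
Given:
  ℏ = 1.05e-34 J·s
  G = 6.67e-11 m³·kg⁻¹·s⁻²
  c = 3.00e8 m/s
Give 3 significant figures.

1.55e-36 m

One Planck length: ℓ_P = √(ℏG/c³) = 1.61e-35 m.
0.0960 × 1.61e-35 m = 1.55e-36 m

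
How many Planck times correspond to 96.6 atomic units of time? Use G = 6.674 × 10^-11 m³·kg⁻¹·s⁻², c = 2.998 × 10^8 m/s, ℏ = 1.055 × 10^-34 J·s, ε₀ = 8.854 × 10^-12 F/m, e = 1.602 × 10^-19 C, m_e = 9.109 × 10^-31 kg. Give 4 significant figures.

4.341 × 10^28

atomic unit of time: τ_au = (4πε₀)²ℏ³/(m_e e⁴) = 2.423 × 10^-17 s
Planck time: t_P = √(ℏG/c⁵) = 5.392 × 10^-44 s
96.6 × 2.423 × 10^-17 / 5.392 × 10^-44 = 4.341 × 10^28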